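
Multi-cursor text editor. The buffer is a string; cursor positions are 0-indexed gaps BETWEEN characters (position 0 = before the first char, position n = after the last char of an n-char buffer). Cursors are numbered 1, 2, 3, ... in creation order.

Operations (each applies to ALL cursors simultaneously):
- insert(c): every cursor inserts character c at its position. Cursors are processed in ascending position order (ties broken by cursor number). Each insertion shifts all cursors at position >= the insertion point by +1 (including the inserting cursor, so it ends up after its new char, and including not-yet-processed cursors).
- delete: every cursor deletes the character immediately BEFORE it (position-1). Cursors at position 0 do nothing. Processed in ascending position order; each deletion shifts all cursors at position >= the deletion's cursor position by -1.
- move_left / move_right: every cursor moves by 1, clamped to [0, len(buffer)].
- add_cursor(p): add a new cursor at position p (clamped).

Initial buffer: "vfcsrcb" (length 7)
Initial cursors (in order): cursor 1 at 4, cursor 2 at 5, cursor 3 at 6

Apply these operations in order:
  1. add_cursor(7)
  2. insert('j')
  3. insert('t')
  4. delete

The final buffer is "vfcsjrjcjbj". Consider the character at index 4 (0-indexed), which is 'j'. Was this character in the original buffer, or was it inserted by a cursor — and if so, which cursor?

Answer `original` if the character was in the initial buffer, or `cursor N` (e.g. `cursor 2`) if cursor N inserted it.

Answer: cursor 1

Derivation:
After op 1 (add_cursor(7)): buffer="vfcsrcb" (len 7), cursors c1@4 c2@5 c3@6 c4@7, authorship .......
After op 2 (insert('j')): buffer="vfcsjrjcjbj" (len 11), cursors c1@5 c2@7 c3@9 c4@11, authorship ....1.2.3.4
After op 3 (insert('t')): buffer="vfcsjtrjtcjtbjt" (len 15), cursors c1@6 c2@9 c3@12 c4@15, authorship ....11.22.33.44
After op 4 (delete): buffer="vfcsjrjcjbj" (len 11), cursors c1@5 c2@7 c3@9 c4@11, authorship ....1.2.3.4
Authorship (.=original, N=cursor N): . . . . 1 . 2 . 3 . 4
Index 4: author = 1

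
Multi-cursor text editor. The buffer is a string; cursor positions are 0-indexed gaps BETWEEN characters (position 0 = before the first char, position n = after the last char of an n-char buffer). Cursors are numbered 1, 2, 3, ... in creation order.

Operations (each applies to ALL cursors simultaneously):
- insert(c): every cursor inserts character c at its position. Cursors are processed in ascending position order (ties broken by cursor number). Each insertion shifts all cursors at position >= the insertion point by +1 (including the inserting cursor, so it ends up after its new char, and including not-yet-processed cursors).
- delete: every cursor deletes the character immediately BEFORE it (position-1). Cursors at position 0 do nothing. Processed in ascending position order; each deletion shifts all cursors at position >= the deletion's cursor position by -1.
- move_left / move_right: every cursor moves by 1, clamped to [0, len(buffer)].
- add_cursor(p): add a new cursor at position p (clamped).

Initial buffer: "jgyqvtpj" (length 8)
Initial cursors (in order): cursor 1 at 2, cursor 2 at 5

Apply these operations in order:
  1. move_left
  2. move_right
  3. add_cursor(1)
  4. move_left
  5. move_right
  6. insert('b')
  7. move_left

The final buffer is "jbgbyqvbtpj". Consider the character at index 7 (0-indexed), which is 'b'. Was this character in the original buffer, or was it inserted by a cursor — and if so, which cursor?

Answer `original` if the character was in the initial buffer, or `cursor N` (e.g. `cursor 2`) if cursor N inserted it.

Answer: cursor 2

Derivation:
After op 1 (move_left): buffer="jgyqvtpj" (len 8), cursors c1@1 c2@4, authorship ........
After op 2 (move_right): buffer="jgyqvtpj" (len 8), cursors c1@2 c2@5, authorship ........
After op 3 (add_cursor(1)): buffer="jgyqvtpj" (len 8), cursors c3@1 c1@2 c2@5, authorship ........
After op 4 (move_left): buffer="jgyqvtpj" (len 8), cursors c3@0 c1@1 c2@4, authorship ........
After op 5 (move_right): buffer="jgyqvtpj" (len 8), cursors c3@1 c1@2 c2@5, authorship ........
After op 6 (insert('b')): buffer="jbgbyqvbtpj" (len 11), cursors c3@2 c1@4 c2@8, authorship .3.1...2...
After op 7 (move_left): buffer="jbgbyqvbtpj" (len 11), cursors c3@1 c1@3 c2@7, authorship .3.1...2...
Authorship (.=original, N=cursor N): . 3 . 1 . . . 2 . . .
Index 7: author = 2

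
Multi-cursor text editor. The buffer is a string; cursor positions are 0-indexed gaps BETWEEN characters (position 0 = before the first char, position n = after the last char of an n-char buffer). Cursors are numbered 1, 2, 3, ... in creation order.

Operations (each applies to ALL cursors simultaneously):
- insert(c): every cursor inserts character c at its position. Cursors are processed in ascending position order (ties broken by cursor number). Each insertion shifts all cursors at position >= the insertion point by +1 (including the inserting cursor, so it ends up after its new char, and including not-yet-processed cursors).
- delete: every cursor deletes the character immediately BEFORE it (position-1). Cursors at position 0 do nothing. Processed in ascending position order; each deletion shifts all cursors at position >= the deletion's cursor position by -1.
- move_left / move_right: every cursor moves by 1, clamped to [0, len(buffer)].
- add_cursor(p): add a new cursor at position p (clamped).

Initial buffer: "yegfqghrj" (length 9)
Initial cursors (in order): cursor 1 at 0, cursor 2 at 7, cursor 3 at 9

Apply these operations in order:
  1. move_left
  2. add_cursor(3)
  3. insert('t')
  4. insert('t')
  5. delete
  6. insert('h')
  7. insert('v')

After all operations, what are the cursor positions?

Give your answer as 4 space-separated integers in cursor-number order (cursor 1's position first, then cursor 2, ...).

Answer: 3 15 20 9

Derivation:
After op 1 (move_left): buffer="yegfqghrj" (len 9), cursors c1@0 c2@6 c3@8, authorship .........
After op 2 (add_cursor(3)): buffer="yegfqghrj" (len 9), cursors c1@0 c4@3 c2@6 c3@8, authorship .........
After op 3 (insert('t')): buffer="tyegtfqgthrtj" (len 13), cursors c1@1 c4@5 c2@9 c3@12, authorship 1...4...2..3.
After op 4 (insert('t')): buffer="ttyegttfqgtthrttj" (len 17), cursors c1@2 c4@7 c2@12 c3@16, authorship 11...44...22..33.
After op 5 (delete): buffer="tyegtfqgthrtj" (len 13), cursors c1@1 c4@5 c2@9 c3@12, authorship 1...4...2..3.
After op 6 (insert('h')): buffer="thyegthfqgthhrthj" (len 17), cursors c1@2 c4@7 c2@12 c3@16, authorship 11...44...22..33.
After op 7 (insert('v')): buffer="thvyegthvfqgthvhrthvj" (len 21), cursors c1@3 c4@9 c2@15 c3@20, authorship 111...444...222..333.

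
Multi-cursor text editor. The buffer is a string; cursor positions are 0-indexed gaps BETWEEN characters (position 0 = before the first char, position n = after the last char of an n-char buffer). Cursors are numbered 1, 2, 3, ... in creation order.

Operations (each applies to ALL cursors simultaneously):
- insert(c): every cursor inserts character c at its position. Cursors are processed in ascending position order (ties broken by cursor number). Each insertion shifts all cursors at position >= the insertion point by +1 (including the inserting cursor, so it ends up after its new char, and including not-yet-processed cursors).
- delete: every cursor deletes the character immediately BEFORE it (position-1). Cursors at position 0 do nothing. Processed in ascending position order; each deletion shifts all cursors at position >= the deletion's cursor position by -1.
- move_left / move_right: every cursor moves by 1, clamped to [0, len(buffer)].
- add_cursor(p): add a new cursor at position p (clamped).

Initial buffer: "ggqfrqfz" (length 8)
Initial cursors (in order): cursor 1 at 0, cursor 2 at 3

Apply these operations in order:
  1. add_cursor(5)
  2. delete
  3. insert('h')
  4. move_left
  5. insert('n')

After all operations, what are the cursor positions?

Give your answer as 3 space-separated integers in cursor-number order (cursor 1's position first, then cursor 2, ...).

After op 1 (add_cursor(5)): buffer="ggqfrqfz" (len 8), cursors c1@0 c2@3 c3@5, authorship ........
After op 2 (delete): buffer="ggfqfz" (len 6), cursors c1@0 c2@2 c3@3, authorship ......
After op 3 (insert('h')): buffer="hgghfhqfz" (len 9), cursors c1@1 c2@4 c3@6, authorship 1..2.3...
After op 4 (move_left): buffer="hgghfhqfz" (len 9), cursors c1@0 c2@3 c3@5, authorship 1..2.3...
After op 5 (insert('n')): buffer="nhggnhfnhqfz" (len 12), cursors c1@1 c2@5 c3@8, authorship 11..22.33...

Answer: 1 5 8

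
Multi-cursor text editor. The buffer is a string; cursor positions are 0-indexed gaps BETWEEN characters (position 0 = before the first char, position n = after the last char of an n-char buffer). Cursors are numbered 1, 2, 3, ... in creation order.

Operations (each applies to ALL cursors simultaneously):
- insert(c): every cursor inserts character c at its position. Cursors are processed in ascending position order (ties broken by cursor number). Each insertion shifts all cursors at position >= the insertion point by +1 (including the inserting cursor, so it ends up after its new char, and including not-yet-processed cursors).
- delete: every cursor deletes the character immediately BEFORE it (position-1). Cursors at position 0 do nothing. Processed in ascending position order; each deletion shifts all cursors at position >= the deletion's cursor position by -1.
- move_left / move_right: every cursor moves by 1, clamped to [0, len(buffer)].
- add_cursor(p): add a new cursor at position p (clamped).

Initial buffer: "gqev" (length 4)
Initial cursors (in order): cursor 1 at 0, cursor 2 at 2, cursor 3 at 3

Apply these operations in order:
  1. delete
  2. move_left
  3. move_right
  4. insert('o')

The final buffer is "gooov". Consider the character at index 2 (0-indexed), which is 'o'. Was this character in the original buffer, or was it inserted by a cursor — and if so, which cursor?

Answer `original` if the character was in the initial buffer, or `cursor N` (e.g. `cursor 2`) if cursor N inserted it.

Answer: cursor 2

Derivation:
After op 1 (delete): buffer="gv" (len 2), cursors c1@0 c2@1 c3@1, authorship ..
After op 2 (move_left): buffer="gv" (len 2), cursors c1@0 c2@0 c3@0, authorship ..
After op 3 (move_right): buffer="gv" (len 2), cursors c1@1 c2@1 c3@1, authorship ..
After op 4 (insert('o')): buffer="gooov" (len 5), cursors c1@4 c2@4 c3@4, authorship .123.
Authorship (.=original, N=cursor N): . 1 2 3 .
Index 2: author = 2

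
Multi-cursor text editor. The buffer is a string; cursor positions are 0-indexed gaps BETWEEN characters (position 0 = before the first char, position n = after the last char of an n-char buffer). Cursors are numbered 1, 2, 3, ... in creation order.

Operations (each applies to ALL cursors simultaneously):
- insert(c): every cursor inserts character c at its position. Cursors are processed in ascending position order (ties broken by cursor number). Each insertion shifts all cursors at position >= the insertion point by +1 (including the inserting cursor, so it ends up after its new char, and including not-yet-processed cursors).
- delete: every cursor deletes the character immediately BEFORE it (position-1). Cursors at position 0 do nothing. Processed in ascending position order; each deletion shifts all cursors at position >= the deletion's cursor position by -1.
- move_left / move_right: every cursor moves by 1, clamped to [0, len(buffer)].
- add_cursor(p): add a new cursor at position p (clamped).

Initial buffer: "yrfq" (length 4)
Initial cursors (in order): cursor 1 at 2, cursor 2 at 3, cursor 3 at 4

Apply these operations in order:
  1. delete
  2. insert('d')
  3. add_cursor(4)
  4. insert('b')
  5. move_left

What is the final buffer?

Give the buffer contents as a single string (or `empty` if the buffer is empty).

After op 1 (delete): buffer="y" (len 1), cursors c1@1 c2@1 c3@1, authorship .
After op 2 (insert('d')): buffer="yddd" (len 4), cursors c1@4 c2@4 c3@4, authorship .123
After op 3 (add_cursor(4)): buffer="yddd" (len 4), cursors c1@4 c2@4 c3@4 c4@4, authorship .123
After op 4 (insert('b')): buffer="ydddbbbb" (len 8), cursors c1@8 c2@8 c3@8 c4@8, authorship .1231234
After op 5 (move_left): buffer="ydddbbbb" (len 8), cursors c1@7 c2@7 c3@7 c4@7, authorship .1231234

Answer: ydddbbbb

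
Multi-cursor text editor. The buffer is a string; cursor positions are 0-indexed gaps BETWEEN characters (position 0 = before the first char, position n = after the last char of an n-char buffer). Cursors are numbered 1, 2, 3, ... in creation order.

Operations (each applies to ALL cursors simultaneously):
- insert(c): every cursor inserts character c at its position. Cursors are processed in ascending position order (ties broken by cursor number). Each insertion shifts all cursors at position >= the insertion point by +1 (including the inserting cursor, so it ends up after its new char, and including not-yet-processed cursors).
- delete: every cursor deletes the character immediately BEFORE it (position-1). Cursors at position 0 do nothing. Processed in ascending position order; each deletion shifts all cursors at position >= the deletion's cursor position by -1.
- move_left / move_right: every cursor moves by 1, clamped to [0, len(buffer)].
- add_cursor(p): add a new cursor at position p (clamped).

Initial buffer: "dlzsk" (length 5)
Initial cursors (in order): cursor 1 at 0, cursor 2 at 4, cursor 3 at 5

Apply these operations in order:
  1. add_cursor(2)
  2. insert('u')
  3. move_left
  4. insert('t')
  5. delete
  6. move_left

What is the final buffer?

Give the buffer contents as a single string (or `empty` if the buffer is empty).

Answer: udluzsuku

Derivation:
After op 1 (add_cursor(2)): buffer="dlzsk" (len 5), cursors c1@0 c4@2 c2@4 c3@5, authorship .....
After op 2 (insert('u')): buffer="udluzsuku" (len 9), cursors c1@1 c4@4 c2@7 c3@9, authorship 1..4..2.3
After op 3 (move_left): buffer="udluzsuku" (len 9), cursors c1@0 c4@3 c2@6 c3@8, authorship 1..4..2.3
After op 4 (insert('t')): buffer="tudltuzstuktu" (len 13), cursors c1@1 c4@5 c2@9 c3@12, authorship 11..44..22.33
After op 5 (delete): buffer="udluzsuku" (len 9), cursors c1@0 c4@3 c2@6 c3@8, authorship 1..4..2.3
After op 6 (move_left): buffer="udluzsuku" (len 9), cursors c1@0 c4@2 c2@5 c3@7, authorship 1..4..2.3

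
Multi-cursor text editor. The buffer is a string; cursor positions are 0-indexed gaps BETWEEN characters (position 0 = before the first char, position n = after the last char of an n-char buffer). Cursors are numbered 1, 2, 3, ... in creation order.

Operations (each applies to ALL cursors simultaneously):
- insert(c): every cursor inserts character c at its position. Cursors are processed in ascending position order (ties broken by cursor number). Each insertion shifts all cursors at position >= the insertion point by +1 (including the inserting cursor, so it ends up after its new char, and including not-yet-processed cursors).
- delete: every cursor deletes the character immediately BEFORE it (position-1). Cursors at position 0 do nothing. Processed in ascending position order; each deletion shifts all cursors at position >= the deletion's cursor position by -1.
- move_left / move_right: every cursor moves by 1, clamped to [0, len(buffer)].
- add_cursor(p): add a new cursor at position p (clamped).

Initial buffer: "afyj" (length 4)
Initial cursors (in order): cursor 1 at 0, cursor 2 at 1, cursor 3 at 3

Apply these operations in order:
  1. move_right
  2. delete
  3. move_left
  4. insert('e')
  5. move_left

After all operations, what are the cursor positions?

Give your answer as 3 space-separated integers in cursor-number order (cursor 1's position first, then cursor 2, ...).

Answer: 2 2 2

Derivation:
After op 1 (move_right): buffer="afyj" (len 4), cursors c1@1 c2@2 c3@4, authorship ....
After op 2 (delete): buffer="y" (len 1), cursors c1@0 c2@0 c3@1, authorship .
After op 3 (move_left): buffer="y" (len 1), cursors c1@0 c2@0 c3@0, authorship .
After op 4 (insert('e')): buffer="eeey" (len 4), cursors c1@3 c2@3 c3@3, authorship 123.
After op 5 (move_left): buffer="eeey" (len 4), cursors c1@2 c2@2 c3@2, authorship 123.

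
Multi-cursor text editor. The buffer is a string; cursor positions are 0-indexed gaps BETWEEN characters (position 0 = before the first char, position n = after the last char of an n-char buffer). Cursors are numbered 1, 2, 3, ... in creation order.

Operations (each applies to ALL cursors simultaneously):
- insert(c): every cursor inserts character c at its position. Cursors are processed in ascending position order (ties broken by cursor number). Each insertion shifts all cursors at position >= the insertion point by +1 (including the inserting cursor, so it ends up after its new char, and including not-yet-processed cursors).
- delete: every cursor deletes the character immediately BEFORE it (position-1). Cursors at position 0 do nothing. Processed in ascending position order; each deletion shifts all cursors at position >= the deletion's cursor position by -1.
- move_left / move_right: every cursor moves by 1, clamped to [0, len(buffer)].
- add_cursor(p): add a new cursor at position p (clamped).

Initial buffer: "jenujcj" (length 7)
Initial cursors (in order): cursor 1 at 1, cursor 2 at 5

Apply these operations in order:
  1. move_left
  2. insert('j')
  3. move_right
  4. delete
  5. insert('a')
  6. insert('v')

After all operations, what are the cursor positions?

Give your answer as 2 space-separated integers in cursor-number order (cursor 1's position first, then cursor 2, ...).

After op 1 (move_left): buffer="jenujcj" (len 7), cursors c1@0 c2@4, authorship .......
After op 2 (insert('j')): buffer="jjenujjcj" (len 9), cursors c1@1 c2@6, authorship 1....2...
After op 3 (move_right): buffer="jjenujjcj" (len 9), cursors c1@2 c2@7, authorship 1....2...
After op 4 (delete): buffer="jenujcj" (len 7), cursors c1@1 c2@5, authorship 1...2..
After op 5 (insert('a')): buffer="jaenujacj" (len 9), cursors c1@2 c2@7, authorship 11...22..
After op 6 (insert('v')): buffer="javenujavcj" (len 11), cursors c1@3 c2@9, authorship 111...222..

Answer: 3 9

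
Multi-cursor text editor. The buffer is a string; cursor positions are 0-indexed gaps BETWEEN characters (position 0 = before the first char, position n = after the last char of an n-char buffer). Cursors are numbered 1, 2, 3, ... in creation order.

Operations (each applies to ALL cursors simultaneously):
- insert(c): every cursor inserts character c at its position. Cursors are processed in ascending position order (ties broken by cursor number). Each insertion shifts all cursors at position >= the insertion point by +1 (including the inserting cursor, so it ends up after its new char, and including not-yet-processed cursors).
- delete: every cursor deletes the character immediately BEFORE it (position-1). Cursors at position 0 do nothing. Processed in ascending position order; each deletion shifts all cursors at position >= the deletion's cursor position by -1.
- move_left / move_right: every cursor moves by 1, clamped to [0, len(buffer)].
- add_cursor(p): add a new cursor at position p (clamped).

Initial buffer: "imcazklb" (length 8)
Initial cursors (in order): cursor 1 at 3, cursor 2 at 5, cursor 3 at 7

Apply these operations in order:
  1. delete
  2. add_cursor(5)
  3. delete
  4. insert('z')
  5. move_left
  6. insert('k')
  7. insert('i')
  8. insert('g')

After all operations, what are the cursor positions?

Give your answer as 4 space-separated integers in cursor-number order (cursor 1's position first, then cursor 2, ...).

Answer: 16 16 16 16

Derivation:
After op 1 (delete): buffer="imakb" (len 5), cursors c1@2 c2@3 c3@4, authorship .....
After op 2 (add_cursor(5)): buffer="imakb" (len 5), cursors c1@2 c2@3 c3@4 c4@5, authorship .....
After op 3 (delete): buffer="i" (len 1), cursors c1@1 c2@1 c3@1 c4@1, authorship .
After op 4 (insert('z')): buffer="izzzz" (len 5), cursors c1@5 c2@5 c3@5 c4@5, authorship .1234
After op 5 (move_left): buffer="izzzz" (len 5), cursors c1@4 c2@4 c3@4 c4@4, authorship .1234
After op 6 (insert('k')): buffer="izzzkkkkz" (len 9), cursors c1@8 c2@8 c3@8 c4@8, authorship .12312344
After op 7 (insert('i')): buffer="izzzkkkkiiiiz" (len 13), cursors c1@12 c2@12 c3@12 c4@12, authorship .123123412344
After op 8 (insert('g')): buffer="izzzkkkkiiiiggggz" (len 17), cursors c1@16 c2@16 c3@16 c4@16, authorship .1231234123412344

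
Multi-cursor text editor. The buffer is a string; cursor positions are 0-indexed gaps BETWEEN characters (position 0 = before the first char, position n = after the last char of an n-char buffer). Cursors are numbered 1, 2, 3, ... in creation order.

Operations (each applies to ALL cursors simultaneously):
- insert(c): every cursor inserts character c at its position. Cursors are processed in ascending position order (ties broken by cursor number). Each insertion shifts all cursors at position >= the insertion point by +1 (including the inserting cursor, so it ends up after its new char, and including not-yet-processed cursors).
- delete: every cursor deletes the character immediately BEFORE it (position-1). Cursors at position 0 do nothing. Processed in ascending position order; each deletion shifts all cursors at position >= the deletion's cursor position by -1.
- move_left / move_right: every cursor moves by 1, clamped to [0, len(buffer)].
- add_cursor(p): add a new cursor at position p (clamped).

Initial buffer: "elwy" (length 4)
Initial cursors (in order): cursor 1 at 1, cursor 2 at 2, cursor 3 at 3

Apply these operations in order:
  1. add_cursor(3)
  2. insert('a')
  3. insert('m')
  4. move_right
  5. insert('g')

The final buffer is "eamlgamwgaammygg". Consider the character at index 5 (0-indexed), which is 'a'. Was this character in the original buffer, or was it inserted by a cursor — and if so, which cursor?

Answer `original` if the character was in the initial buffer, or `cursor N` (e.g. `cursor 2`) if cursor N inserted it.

Answer: cursor 2

Derivation:
After op 1 (add_cursor(3)): buffer="elwy" (len 4), cursors c1@1 c2@2 c3@3 c4@3, authorship ....
After op 2 (insert('a')): buffer="ealawaay" (len 8), cursors c1@2 c2@4 c3@7 c4@7, authorship .1.2.34.
After op 3 (insert('m')): buffer="eamlamwaammy" (len 12), cursors c1@3 c2@6 c3@11 c4@11, authorship .11.22.3434.
After op 4 (move_right): buffer="eamlamwaammy" (len 12), cursors c1@4 c2@7 c3@12 c4@12, authorship .11.22.3434.
After op 5 (insert('g')): buffer="eamlgamwgaammygg" (len 16), cursors c1@5 c2@9 c3@16 c4@16, authorship .11.122.23434.34
Authorship (.=original, N=cursor N): . 1 1 . 1 2 2 . 2 3 4 3 4 . 3 4
Index 5: author = 2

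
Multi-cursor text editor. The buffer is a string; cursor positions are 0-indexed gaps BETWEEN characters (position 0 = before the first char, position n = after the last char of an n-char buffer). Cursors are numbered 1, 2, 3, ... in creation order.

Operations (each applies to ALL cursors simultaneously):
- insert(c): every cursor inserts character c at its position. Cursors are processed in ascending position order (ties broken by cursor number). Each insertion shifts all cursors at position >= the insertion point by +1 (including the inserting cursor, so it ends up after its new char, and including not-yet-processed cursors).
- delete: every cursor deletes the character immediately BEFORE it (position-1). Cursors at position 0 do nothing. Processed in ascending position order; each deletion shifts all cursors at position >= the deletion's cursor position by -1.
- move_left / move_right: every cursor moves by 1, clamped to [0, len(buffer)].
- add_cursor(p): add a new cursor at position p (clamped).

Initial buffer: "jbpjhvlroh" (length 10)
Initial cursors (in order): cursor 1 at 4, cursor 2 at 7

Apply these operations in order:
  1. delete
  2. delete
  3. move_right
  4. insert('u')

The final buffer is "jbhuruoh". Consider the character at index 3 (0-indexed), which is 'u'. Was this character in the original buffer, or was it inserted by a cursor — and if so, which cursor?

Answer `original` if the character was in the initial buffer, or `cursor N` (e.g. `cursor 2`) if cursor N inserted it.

Answer: cursor 1

Derivation:
After op 1 (delete): buffer="jbphvroh" (len 8), cursors c1@3 c2@5, authorship ........
After op 2 (delete): buffer="jbhroh" (len 6), cursors c1@2 c2@3, authorship ......
After op 3 (move_right): buffer="jbhroh" (len 6), cursors c1@3 c2@4, authorship ......
After op 4 (insert('u')): buffer="jbhuruoh" (len 8), cursors c1@4 c2@6, authorship ...1.2..
Authorship (.=original, N=cursor N): . . . 1 . 2 . .
Index 3: author = 1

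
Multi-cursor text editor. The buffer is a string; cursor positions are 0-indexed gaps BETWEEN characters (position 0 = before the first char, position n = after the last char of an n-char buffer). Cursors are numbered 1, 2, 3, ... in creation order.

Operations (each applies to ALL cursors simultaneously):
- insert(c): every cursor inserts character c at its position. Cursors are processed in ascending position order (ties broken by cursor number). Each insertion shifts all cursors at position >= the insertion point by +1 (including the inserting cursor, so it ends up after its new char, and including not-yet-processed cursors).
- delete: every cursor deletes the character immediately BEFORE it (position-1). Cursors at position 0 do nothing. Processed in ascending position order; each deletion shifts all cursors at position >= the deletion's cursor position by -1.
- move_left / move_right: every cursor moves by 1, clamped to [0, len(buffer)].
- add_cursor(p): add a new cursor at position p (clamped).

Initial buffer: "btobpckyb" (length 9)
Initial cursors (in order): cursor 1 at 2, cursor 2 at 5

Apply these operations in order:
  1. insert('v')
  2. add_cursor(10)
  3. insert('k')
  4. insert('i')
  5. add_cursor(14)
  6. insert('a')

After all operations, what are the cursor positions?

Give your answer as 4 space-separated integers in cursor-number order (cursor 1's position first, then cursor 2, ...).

Answer: 6 13 20 17

Derivation:
After op 1 (insert('v')): buffer="btvobpvckyb" (len 11), cursors c1@3 c2@7, authorship ..1...2....
After op 2 (add_cursor(10)): buffer="btvobpvckyb" (len 11), cursors c1@3 c2@7 c3@10, authorship ..1...2....
After op 3 (insert('k')): buffer="btvkobpvkckykb" (len 14), cursors c1@4 c2@9 c3@13, authorship ..11...22...3.
After op 4 (insert('i')): buffer="btvkiobpvkickykib" (len 17), cursors c1@5 c2@11 c3@16, authorship ..111...222...33.
After op 5 (add_cursor(14)): buffer="btvkiobpvkickykib" (len 17), cursors c1@5 c2@11 c4@14 c3@16, authorship ..111...222...33.
After op 6 (insert('a')): buffer="btvkiaobpvkiackyakiab" (len 21), cursors c1@6 c2@13 c4@17 c3@20, authorship ..1111...2222...4333.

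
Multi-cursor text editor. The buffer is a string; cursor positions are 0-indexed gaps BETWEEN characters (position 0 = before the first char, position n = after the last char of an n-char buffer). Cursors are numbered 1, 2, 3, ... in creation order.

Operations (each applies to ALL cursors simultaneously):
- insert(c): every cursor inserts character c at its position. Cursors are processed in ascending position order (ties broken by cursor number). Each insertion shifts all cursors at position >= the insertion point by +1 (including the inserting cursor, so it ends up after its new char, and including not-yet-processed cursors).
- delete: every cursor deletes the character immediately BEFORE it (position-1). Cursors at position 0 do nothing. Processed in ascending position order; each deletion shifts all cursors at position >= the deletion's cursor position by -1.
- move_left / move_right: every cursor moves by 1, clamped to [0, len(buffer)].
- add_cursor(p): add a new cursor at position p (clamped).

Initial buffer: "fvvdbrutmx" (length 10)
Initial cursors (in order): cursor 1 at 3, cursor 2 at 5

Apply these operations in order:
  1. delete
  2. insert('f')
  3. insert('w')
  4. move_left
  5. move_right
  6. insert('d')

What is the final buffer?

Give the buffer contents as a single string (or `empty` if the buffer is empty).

After op 1 (delete): buffer="fvdrutmx" (len 8), cursors c1@2 c2@3, authorship ........
After op 2 (insert('f')): buffer="fvfdfrutmx" (len 10), cursors c1@3 c2@5, authorship ..1.2.....
After op 3 (insert('w')): buffer="fvfwdfwrutmx" (len 12), cursors c1@4 c2@7, authorship ..11.22.....
After op 4 (move_left): buffer="fvfwdfwrutmx" (len 12), cursors c1@3 c2@6, authorship ..11.22.....
After op 5 (move_right): buffer="fvfwdfwrutmx" (len 12), cursors c1@4 c2@7, authorship ..11.22.....
After op 6 (insert('d')): buffer="fvfwddfwdrutmx" (len 14), cursors c1@5 c2@9, authorship ..111.222.....

Answer: fvfwddfwdrutmx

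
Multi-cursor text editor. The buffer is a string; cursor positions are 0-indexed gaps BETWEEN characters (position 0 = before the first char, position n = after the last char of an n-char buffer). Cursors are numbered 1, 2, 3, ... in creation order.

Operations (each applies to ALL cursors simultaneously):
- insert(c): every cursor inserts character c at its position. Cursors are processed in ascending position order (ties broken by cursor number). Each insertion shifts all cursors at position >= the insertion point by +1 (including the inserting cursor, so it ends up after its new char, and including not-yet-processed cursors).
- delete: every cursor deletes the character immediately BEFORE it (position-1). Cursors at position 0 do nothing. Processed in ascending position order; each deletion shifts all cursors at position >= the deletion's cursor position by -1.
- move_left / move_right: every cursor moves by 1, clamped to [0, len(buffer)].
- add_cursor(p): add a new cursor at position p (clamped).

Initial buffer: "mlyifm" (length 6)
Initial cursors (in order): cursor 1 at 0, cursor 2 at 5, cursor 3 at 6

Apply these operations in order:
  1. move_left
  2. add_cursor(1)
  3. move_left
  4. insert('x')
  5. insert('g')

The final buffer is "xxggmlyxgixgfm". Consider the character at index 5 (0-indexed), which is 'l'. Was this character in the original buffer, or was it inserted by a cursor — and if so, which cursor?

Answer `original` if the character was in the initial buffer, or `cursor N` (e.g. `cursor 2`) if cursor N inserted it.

Answer: original

Derivation:
After op 1 (move_left): buffer="mlyifm" (len 6), cursors c1@0 c2@4 c3@5, authorship ......
After op 2 (add_cursor(1)): buffer="mlyifm" (len 6), cursors c1@0 c4@1 c2@4 c3@5, authorship ......
After op 3 (move_left): buffer="mlyifm" (len 6), cursors c1@0 c4@0 c2@3 c3@4, authorship ......
After op 4 (insert('x')): buffer="xxmlyxixfm" (len 10), cursors c1@2 c4@2 c2@6 c3@8, authorship 14...2.3..
After op 5 (insert('g')): buffer="xxggmlyxgixgfm" (len 14), cursors c1@4 c4@4 c2@9 c3@12, authorship 1414...22.33..
Authorship (.=original, N=cursor N): 1 4 1 4 . . . 2 2 . 3 3 . .
Index 5: author = original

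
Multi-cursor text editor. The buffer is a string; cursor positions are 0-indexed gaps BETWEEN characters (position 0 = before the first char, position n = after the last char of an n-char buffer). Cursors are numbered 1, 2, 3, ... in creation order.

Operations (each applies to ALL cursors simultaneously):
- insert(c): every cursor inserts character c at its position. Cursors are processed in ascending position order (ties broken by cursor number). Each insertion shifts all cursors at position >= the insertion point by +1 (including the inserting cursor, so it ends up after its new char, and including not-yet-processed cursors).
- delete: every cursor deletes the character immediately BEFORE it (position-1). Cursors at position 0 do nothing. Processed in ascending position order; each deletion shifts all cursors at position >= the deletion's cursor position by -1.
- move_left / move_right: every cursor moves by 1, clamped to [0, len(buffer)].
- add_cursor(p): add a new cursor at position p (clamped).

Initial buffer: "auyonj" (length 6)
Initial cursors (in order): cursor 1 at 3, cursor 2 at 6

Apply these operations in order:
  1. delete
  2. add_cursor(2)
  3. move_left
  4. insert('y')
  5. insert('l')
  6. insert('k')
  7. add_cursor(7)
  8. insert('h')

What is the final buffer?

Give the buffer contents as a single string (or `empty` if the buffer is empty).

After op 1 (delete): buffer="auon" (len 4), cursors c1@2 c2@4, authorship ....
After op 2 (add_cursor(2)): buffer="auon" (len 4), cursors c1@2 c3@2 c2@4, authorship ....
After op 3 (move_left): buffer="auon" (len 4), cursors c1@1 c3@1 c2@3, authorship ....
After op 4 (insert('y')): buffer="ayyuoyn" (len 7), cursors c1@3 c3@3 c2@6, authorship .13..2.
After op 5 (insert('l')): buffer="ayylluoyln" (len 10), cursors c1@5 c3@5 c2@9, authorship .1313..22.
After op 6 (insert('k')): buffer="ayyllkkuoylkn" (len 13), cursors c1@7 c3@7 c2@12, authorship .131313..222.
After op 7 (add_cursor(7)): buffer="ayyllkkuoylkn" (len 13), cursors c1@7 c3@7 c4@7 c2@12, authorship .131313..222.
After op 8 (insert('h')): buffer="ayyllkkhhhuoylkhn" (len 17), cursors c1@10 c3@10 c4@10 c2@16, authorship .131313134..2222.

Answer: ayyllkkhhhuoylkhn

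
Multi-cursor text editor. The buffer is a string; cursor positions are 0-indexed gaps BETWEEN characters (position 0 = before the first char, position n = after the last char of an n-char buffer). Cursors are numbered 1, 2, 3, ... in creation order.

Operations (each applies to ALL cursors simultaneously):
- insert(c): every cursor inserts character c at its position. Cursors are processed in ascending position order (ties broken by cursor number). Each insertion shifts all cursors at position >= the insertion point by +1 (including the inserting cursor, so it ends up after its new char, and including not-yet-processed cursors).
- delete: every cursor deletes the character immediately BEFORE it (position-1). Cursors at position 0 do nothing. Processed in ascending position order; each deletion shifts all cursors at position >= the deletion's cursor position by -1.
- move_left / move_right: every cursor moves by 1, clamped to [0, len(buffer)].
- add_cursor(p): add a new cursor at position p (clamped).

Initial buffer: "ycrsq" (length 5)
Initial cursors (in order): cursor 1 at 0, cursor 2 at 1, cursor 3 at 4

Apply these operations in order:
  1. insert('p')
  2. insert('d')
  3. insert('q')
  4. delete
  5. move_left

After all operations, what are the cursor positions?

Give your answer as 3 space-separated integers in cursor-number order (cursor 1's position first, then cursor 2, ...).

After op 1 (insert('p')): buffer="pypcrspq" (len 8), cursors c1@1 c2@3 c3@7, authorship 1.2...3.
After op 2 (insert('d')): buffer="pdypdcrspdq" (len 11), cursors c1@2 c2@5 c3@10, authorship 11.22...33.
After op 3 (insert('q')): buffer="pdqypdqcrspdqq" (len 14), cursors c1@3 c2@7 c3@13, authorship 111.222...333.
After op 4 (delete): buffer="pdypdcrspdq" (len 11), cursors c1@2 c2@5 c3@10, authorship 11.22...33.
After op 5 (move_left): buffer="pdypdcrspdq" (len 11), cursors c1@1 c2@4 c3@9, authorship 11.22...33.

Answer: 1 4 9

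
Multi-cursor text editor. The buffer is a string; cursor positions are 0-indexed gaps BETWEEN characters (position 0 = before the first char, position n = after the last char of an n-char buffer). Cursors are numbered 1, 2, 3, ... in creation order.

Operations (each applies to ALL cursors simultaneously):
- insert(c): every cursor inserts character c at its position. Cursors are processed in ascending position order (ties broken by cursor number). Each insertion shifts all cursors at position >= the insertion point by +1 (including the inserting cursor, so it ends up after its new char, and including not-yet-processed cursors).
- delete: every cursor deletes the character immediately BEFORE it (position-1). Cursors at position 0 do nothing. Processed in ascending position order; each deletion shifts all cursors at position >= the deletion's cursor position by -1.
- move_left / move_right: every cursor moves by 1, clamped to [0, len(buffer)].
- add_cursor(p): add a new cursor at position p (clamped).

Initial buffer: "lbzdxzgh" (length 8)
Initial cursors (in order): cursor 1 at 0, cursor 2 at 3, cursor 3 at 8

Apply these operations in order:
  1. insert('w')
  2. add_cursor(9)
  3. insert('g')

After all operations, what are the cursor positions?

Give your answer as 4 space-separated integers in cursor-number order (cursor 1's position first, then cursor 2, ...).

Answer: 2 7 15 12

Derivation:
After op 1 (insert('w')): buffer="wlbzwdxzghw" (len 11), cursors c1@1 c2@5 c3@11, authorship 1...2.....3
After op 2 (add_cursor(9)): buffer="wlbzwdxzghw" (len 11), cursors c1@1 c2@5 c4@9 c3@11, authorship 1...2.....3
After op 3 (insert('g')): buffer="wglbzwgdxzgghwg" (len 15), cursors c1@2 c2@7 c4@12 c3@15, authorship 11...22....4.33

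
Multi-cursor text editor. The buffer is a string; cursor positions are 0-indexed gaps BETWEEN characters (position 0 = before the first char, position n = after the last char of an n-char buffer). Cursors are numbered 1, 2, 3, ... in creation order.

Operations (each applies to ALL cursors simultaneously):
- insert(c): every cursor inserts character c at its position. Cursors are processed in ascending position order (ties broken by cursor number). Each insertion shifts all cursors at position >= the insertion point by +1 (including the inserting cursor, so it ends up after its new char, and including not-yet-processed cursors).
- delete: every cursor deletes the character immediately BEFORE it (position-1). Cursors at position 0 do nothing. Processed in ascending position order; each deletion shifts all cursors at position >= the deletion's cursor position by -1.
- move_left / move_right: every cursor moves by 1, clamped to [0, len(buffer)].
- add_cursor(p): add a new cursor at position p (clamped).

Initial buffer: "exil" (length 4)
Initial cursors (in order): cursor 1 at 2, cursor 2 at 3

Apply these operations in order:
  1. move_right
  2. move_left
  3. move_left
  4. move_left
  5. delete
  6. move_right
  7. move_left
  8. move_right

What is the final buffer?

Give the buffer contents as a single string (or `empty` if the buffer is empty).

Answer: xil

Derivation:
After op 1 (move_right): buffer="exil" (len 4), cursors c1@3 c2@4, authorship ....
After op 2 (move_left): buffer="exil" (len 4), cursors c1@2 c2@3, authorship ....
After op 3 (move_left): buffer="exil" (len 4), cursors c1@1 c2@2, authorship ....
After op 4 (move_left): buffer="exil" (len 4), cursors c1@0 c2@1, authorship ....
After op 5 (delete): buffer="xil" (len 3), cursors c1@0 c2@0, authorship ...
After op 6 (move_right): buffer="xil" (len 3), cursors c1@1 c2@1, authorship ...
After op 7 (move_left): buffer="xil" (len 3), cursors c1@0 c2@0, authorship ...
After op 8 (move_right): buffer="xil" (len 3), cursors c1@1 c2@1, authorship ...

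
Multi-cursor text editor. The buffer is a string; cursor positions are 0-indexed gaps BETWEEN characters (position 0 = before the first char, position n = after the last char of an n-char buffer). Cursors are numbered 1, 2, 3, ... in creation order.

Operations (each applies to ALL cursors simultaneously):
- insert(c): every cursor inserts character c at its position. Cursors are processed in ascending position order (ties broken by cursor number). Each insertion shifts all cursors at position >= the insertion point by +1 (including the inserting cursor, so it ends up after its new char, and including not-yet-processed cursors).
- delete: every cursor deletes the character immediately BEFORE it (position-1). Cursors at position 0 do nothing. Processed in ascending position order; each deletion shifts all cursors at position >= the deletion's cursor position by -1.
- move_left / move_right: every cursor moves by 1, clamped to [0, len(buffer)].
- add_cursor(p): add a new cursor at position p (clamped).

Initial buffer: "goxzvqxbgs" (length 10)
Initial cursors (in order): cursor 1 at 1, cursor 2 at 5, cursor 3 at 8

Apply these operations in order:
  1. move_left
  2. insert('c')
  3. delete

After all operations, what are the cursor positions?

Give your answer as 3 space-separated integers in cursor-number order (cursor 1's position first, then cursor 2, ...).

Answer: 0 4 7

Derivation:
After op 1 (move_left): buffer="goxzvqxbgs" (len 10), cursors c1@0 c2@4 c3@7, authorship ..........
After op 2 (insert('c')): buffer="cgoxzcvqxcbgs" (len 13), cursors c1@1 c2@6 c3@10, authorship 1....2...3...
After op 3 (delete): buffer="goxzvqxbgs" (len 10), cursors c1@0 c2@4 c3@7, authorship ..........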